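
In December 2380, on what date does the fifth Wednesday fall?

December 1, 2380 is a Monday.
The first Wednesday is therefore December 3 (2 days later).
The fifth Wednesday is 3 + 4×7 = December 31.

December 31, 2380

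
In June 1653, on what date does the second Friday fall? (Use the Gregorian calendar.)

June 1, 1653 is a Sunday.
The first Friday is therefore June 6 (5 days later).
The second Friday is 6 + 1×7 = June 13.

June 13, 1653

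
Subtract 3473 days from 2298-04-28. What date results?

−365 (one year) → Apr 28, 2297 (3108 left).
−365 (one year) → Apr 28, 2296 (2743 left).
−366 (one year; includes Feb 29, 2296) → Apr 28, 2295 (2377 left).
−365 (one year) → Apr 28, 2294 (2012 left).
−365 (one year) → Apr 28, 2293 (1647 left).
−365 (one year) → Apr 28, 2292 (1282 left).
−366 (one year; includes Feb 29, 2292) → Apr 28, 2291 (916 left).
−365 (one year) → Apr 28, 2290 (551 left).
−365 (one year) → Apr 28, 2289 (186 left).
−28 → Mar 31, 2289 (end of Mar, 31 days; 158 left).
−31 → Feb 28, 2289 (end of Feb, 28 days; 127 left).
−28 → Jan 31, 2289 (end of Jan, 31 days; 99 left).
−31 → Dec 31, 2288 (end of Dec, 31 days; 68 left).
−31 → Nov 30, 2288 (end of Nov, 30 days; 37 left).
−30 → Oct 31, 2288 (end of Oct, 31 days; 7 left).
−7 → Oct 24, 2288.

October 24, 2288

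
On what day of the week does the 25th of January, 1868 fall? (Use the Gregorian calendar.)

January 1, 1868 is a Wednesday.
Jan 1, 1868 → Jan 25, 1868: 24 days.
Total: 24 days.
24 mod 7 = 3, so Wednesday + 3 = Saturday.

Saturday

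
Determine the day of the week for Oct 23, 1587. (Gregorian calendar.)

Friday

Doomsday rule: the anchor day for the 1500s is Wednesday. For year 87: 87÷12 = 7 r 3, and 3÷4 = 0, so 7+3+0 = 10.
Wednesday + 10 ≡ Saturday — that's 1587's doomsday.
In October the doomsday date is Oct 10.
Oct 23 is 13 days after Oct 10; 13 mod 7 = 6, so Saturday + 6 = Friday.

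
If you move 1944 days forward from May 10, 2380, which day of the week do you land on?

First find the weekday of May 10, 2380. Doomsday rule: the anchor day for the 2300s is Wednesday. For year 80: 80÷12 = 6 r 8, and 8÷4 = 2, so 6+8+2 = 16.
Wednesday + 16 ≡ Friday — that's 2380's doomsday.
In May the doomsday date is May 9.
May 10 is 1 day after May 9; 1 mod 7 = 1, so Friday + 1 = Saturday.
1944 mod 7 = 5, so 1944 days after a Saturday is Saturday + 5 = Thursday.

Thursday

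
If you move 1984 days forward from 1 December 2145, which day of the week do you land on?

Saturday

First find the weekday of Dec 1, 2145. Doomsday rule: the anchor day for the 2100s is Sunday. For year 45: 45÷12 = 3 r 9, and 9÷4 = 2, so 3+9+2 = 14.
Sunday + 14 ≡ Sunday — that's 2145's doomsday.
In December the doomsday date is Dec 12.
Dec 1 is 11 days before Dec 12; 11 mod 7 = 4, so Sunday − 4 = Wednesday.
1984 mod 7 = 3, so 1984 days after a Wednesday is Wednesday + 3 = Saturday.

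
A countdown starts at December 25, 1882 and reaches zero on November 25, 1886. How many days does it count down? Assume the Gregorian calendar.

1431

Dec 25, 1882 → Dec 25, 1883: 365 days.
Dec 25, 1883 → Dec 25, 1884: 366 days (Feb 29, 1884 is in that span).
Dec 25, 1884 → Dec 25, 1885: 365 days.
Dec 25, 1885 → Jan 25, 1886: 31 days (December has 31).
Jan 25, 1886 → Feb 25, 1886: 31 days (January has 31).
Feb 25, 1886 → Mar 25, 1886: 28 days (February has 28).
Mar 25, 1886 → Apr 25, 1886: 31 days (March has 31).
Apr 25, 1886 → May 25, 1886: 30 days (April has 30).
May 25, 1886 → Jun 25, 1886: 31 days (May has 31).
Jun 25, 1886 → Jul 25, 1886: 30 days (June has 30).
Jul 25, 1886 → Aug 25, 1886: 31 days (July has 31).
Aug 25, 1886 → Sep 25, 1886: 31 days (August has 31).
Sep 25, 1886 → Oct 25, 1886: 30 days (September has 30).
Oct 25, 1886 → Nov 25, 1886: 31 days.
Total: 1431 days.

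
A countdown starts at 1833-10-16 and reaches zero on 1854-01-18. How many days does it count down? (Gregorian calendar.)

7399

Oct 16, 1833 → Oct 16, 1834: 365 days.
Oct 16, 1834 → Oct 16, 1835: 365 days.
Oct 16, 1835 → Oct 16, 1836: 366 days (Feb 29, 1836 is in that span).
Oct 16, 1836 → Oct 16, 1837: 365 days.
Oct 16, 1837 → Oct 16, 1838: 365 days.
Oct 16, 1838 → Oct 16, 1839: 365 days.
Oct 16, 1839 → Oct 16, 1840: 366 days (Feb 29, 1840 is in that span).
Oct 16, 1840 → Oct 16, 1841: 365 days.
Oct 16, 1841 → Oct 16, 1842: 365 days.
Oct 16, 1842 → Oct 16, 1843: 365 days.
Oct 16, 1843 → Oct 16, 1844: 366 days (Feb 29, 1844 is in that span).
Oct 16, 1844 → Oct 16, 1845: 365 days.
Oct 16, 1845 → Oct 16, 1846: 365 days.
Oct 16, 1846 → Oct 16, 1847: 365 days.
Oct 16, 1847 → Oct 16, 1848: 366 days (Feb 29, 1848 is in that span).
Oct 16, 1848 → Oct 16, 1849: 365 days.
Oct 16, 1849 → Oct 16, 1850: 365 days.
Oct 16, 1850 → Oct 16, 1851: 365 days.
Oct 16, 1851 → Oct 16, 1852: 366 days (Feb 29, 1852 is in that span).
Oct 16, 1852 → Oct 16, 1853: 365 days.
Oct 16, 1853 → Nov 16, 1853: 31 days (October has 31).
Nov 16, 1853 → Dec 16, 1853: 30 days (November has 30).
Dec 16, 1853 → Jan 16, 1854: 31 days (December has 31).
Jan 16, 1854 → Jan 18, 1854: 2 days.
Total: 7399 days.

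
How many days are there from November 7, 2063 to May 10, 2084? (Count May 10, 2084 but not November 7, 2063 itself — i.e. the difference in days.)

7490

Nov 7, 2063 → Nov 7, 2064: 366 days (Feb 29, 2064 is in that span).
Nov 7, 2064 → Nov 7, 2065: 365 days.
Nov 7, 2065 → Nov 7, 2066: 365 days.
Nov 7, 2066 → Nov 7, 2067: 365 days.
Nov 7, 2067 → Nov 7, 2068: 366 days (Feb 29, 2068 is in that span).
Nov 7, 2068 → Nov 7, 2069: 365 days.
Nov 7, 2069 → Nov 7, 2070: 365 days.
Nov 7, 2070 → Nov 7, 2071: 365 days.
Nov 7, 2071 → Nov 7, 2072: 366 days (Feb 29, 2072 is in that span).
Nov 7, 2072 → Nov 7, 2073: 365 days.
Nov 7, 2073 → Nov 7, 2074: 365 days.
Nov 7, 2074 → Nov 7, 2075: 365 days.
Nov 7, 2075 → Nov 7, 2076: 366 days (Feb 29, 2076 is in that span).
Nov 7, 2076 → Nov 7, 2077: 365 days.
Nov 7, 2077 → Nov 7, 2078: 365 days.
Nov 7, 2078 → Nov 7, 2079: 365 days.
Nov 7, 2079 → Nov 7, 2080: 366 days (Feb 29, 2080 is in that span).
Nov 7, 2080 → Nov 7, 2081: 365 days.
Nov 7, 2081 → Nov 7, 2082: 365 days.
Nov 7, 2082 → Nov 7, 2083: 365 days.
Nov 7, 2083 → Dec 7, 2083: 30 days (November has 30).
Dec 7, 2083 → Jan 7, 2084: 31 days (December has 31).
Jan 7, 2084 → Feb 7, 2084: 31 days (January has 31).
Feb 7, 2084 → Mar 7, 2084: 29 days (February has 29).
Mar 7, 2084 → Apr 7, 2084: 31 days (March has 31).
Apr 7, 2084 → May 7, 2084: 30 days (April has 30).
May 7, 2084 → May 10, 2084: 3 days.
Total: 7490 days.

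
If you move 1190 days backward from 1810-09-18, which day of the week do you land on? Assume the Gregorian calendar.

Sep 18, 1810 is a Tuesday.
1190 mod 7 = 0, so 1190 days before a Tuesday is Tuesday − 0 = Tuesday.

Tuesday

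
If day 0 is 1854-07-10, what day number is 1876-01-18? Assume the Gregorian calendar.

7862

Jul 10, 1854 → Jul 10, 1855: 365 days.
Jul 10, 1855 → Jul 10, 1856: 366 days (Feb 29, 1856 is in that span).
Jul 10, 1856 → Jul 10, 1857: 365 days.
Jul 10, 1857 → Jul 10, 1858: 365 days.
Jul 10, 1858 → Jul 10, 1859: 365 days.
Jul 10, 1859 → Jul 10, 1860: 366 days (Feb 29, 1860 is in that span).
Jul 10, 1860 → Jul 10, 1861: 365 days.
Jul 10, 1861 → Jul 10, 1862: 365 days.
Jul 10, 1862 → Jul 10, 1863: 365 days.
Jul 10, 1863 → Jul 10, 1864: 366 days (Feb 29, 1864 is in that span).
Jul 10, 1864 → Jul 10, 1865: 365 days.
Jul 10, 1865 → Jul 10, 1866: 365 days.
Jul 10, 1866 → Jul 10, 1867: 365 days.
Jul 10, 1867 → Jul 10, 1868: 366 days (Feb 29, 1868 is in that span).
Jul 10, 1868 → Jul 10, 1869: 365 days.
Jul 10, 1869 → Jul 10, 1870: 365 days.
Jul 10, 1870 → Jul 10, 1871: 365 days.
Jul 10, 1871 → Jul 10, 1872: 366 days (Feb 29, 1872 is in that span).
Jul 10, 1872 → Jul 10, 1873: 365 days.
Jul 10, 1873 → Jul 10, 1874: 365 days.
Jul 10, 1874 → Jul 10, 1875: 365 days.
Jul 10, 1875 → Aug 10, 1875: 31 days (July has 31).
Aug 10, 1875 → Sep 10, 1875: 31 days (August has 31).
Sep 10, 1875 → Oct 10, 1875: 30 days (September has 30).
Oct 10, 1875 → Nov 10, 1875: 31 days (October has 31).
Nov 10, 1875 → Dec 10, 1875: 30 days (November has 30).
Dec 10, 1875 → Jan 10, 1876: 31 days (December has 31).
Jan 10, 1876 → Jan 18, 1876: 8 days.
Total: 7862 days.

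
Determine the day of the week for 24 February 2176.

Doomsday rule: the anchor day for the 2100s is Sunday. For year 76: 76÷12 = 6 r 4, and 4÷4 = 1, so 6+4+1 = 11.
Sunday + 11 ≡ Thursday — that's 2176's doomsday.
In February the doomsday date is Feb 29 (2176 is a leap year (divisible by 4)).
Feb 24 is 5 days before Feb 29; 5 mod 7 = 5, so Thursday − 5 = Saturday.

Saturday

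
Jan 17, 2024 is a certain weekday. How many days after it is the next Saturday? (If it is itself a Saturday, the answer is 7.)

3

Jan 17, 2024 is a Wednesday.
From Wednesday to the next Saturday is 3 days.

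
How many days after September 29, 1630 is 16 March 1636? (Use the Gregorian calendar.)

1995

Sep 29, 1630 → Sep 29, 1631: 365 days.
Sep 29, 1631 → Sep 29, 1632: 366 days (Feb 29, 1632 is in that span).
Sep 29, 1632 → Sep 29, 1633: 365 days.
Sep 29, 1633 → Sep 29, 1634: 365 days.
Sep 29, 1634 → Sep 29, 1635: 365 days.
Sep 29, 1635 → Oct 29, 1635: 30 days (September has 30).
Oct 29, 1635 → Nov 29, 1635: 31 days (October has 31).
Nov 29, 1635 → Dec 29, 1635: 30 days (November has 30).
Dec 29, 1635 → Jan 29, 1636: 31 days (December has 31).
Jan 29, 1636 → Feb 29, 1636: 31 days (January has 31).
Feb 29, 1636 → Mar 16, 1636: 16 days.
Total: 1995 days.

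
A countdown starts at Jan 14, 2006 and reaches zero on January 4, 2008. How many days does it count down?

Jan 14, 2006 → Jan 14, 2007: 365 days.
Jan 14, 2007 → Feb 14, 2007: 31 days (January has 31).
Feb 14, 2007 → Mar 14, 2007: 28 days (February has 28).
Mar 14, 2007 → Apr 14, 2007: 31 days (March has 31).
Apr 14, 2007 → May 14, 2007: 30 days (April has 30).
May 14, 2007 → Jun 14, 2007: 31 days (May has 31).
Jun 14, 2007 → Jul 14, 2007: 30 days (June has 30).
Jul 14, 2007 → Aug 14, 2007: 31 days (July has 31).
Aug 14, 2007 → Sep 14, 2007: 31 days (August has 31).
Sep 14, 2007 → Oct 14, 2007: 30 days (September has 30).
Oct 14, 2007 → Nov 14, 2007: 31 days (October has 31).
Nov 14, 2007 → Dec 14, 2007: 30 days (November has 30).
Dec 14, 2007 → Jan 4, 2008: 21 days.
Total: 720 days.

720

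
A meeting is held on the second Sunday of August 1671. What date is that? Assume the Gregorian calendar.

August 1, 1671 is a Saturday.
The first Sunday is therefore August 2 (1 days later).
The second Sunday is 2 + 1×7 = August 9.

August 9, 1671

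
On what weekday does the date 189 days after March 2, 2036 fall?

Sunday

Mar 2, 2036 is a Sunday.
189 mod 7 = 0, so 189 days after a Sunday is Sunday + 0 = Sunday.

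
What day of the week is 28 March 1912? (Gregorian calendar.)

January 1, 1912 is a Monday.
Jan 1, 1912 → Feb 1, 1912: 31 days (January has 31).
Feb 1, 1912 → Mar 1, 1912: 29 days (February has 29).
Mar 1, 1912 → Mar 28, 1912: 27 days.
Total: 87 days.
87 mod 7 = 3, so Monday + 3 = Thursday.

Thursday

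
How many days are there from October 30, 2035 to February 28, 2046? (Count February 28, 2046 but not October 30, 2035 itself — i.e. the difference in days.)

Oct 30, 2035 → Oct 30, 2036: 366 days (Feb 29, 2036 is in that span).
Oct 30, 2036 → Oct 30, 2037: 365 days.
Oct 30, 2037 → Oct 30, 2038: 365 days.
Oct 30, 2038 → Oct 30, 2039: 365 days.
Oct 30, 2039 → Oct 30, 2040: 366 days (Feb 29, 2040 is in that span).
Oct 30, 2040 → Oct 30, 2041: 365 days.
Oct 30, 2041 → Oct 30, 2042: 365 days.
Oct 30, 2042 → Oct 30, 2043: 365 days.
Oct 30, 2043 → Oct 30, 2044: 366 days (Feb 29, 2044 is in that span).
Oct 30, 2044 → Oct 30, 2045: 365 days.
Oct 30, 2045 → Nov 30, 2045: 31 days (October has 31).
Nov 30, 2045 → Dec 30, 2045: 30 days (November has 30).
Dec 30, 2045 → Jan 30, 2046: 31 days (December has 31).
Jan 30, 2046 → Feb 28, 2046: 29 days.
Total: 3774 days.

3774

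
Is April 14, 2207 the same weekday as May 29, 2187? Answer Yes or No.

From May 29, 2187 to Apr 14, 2207 is 7259 days.
7259 mod 7 = 0, so they are the same weekday.
(May 29, 2187 is a Tuesday; Apr 14, 2207 is a Tuesday.)

Yes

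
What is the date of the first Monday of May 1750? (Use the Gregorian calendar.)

May 1, 1750 is a Friday.
The first Monday is therefore May 4 (3 days later).

May 4, 1750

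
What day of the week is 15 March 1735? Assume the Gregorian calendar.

Tuesday

Doomsday rule: the anchor day for the 1700s is Sunday. For year 35: 35÷12 = 2 r 11, and 11÷4 = 2, so 2+11+2 = 15.
Sunday + 15 ≡ Monday — that's 1735's doomsday.
In March the doomsday date is Mar 14.
Mar 15 is 1 day after Mar 14; 1 mod 7 = 1, so Monday + 1 = Tuesday.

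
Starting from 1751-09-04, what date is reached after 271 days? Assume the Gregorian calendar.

Sep has 30 days: +27 → Oct 1, 1751 (244 left).
Oct has 31 days: +31 → Nov 1, 1751 (213 left).
Nov has 30 days: +30 → Dec 1, 1751 (183 left).
Dec has 31 days: +31 → Jan 1, 1752 (152 left).
Jan has 31 days: +31 → Feb 1, 1752 (121 left).
Feb has 29 days: +29 → Mar 1, 1752 (92 left).
Mar has 31 days: +31 → Apr 1, 1752 (61 left).
Apr has 30 days: +30 → May 1, 1752 (31 left).
May has 31 days: +31 → Jun 1, 1752 (0 left).

June 1, 1752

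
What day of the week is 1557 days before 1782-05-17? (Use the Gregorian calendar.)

Tuesday

First find the weekday of May 17, 1782. Doomsday rule: the anchor day for the 1700s is Sunday. For year 82: 82÷12 = 6 r 10, and 10÷4 = 2, so 6+10+2 = 18.
Sunday + 18 ≡ Thursday — that's 1782's doomsday.
In May the doomsday date is May 9.
May 17 is 8 days after May 9; 8 mod 7 = 1, so Thursday + 1 = Friday.
1557 mod 7 = 3, so 1557 days before a Friday is Friday − 3 = Tuesday.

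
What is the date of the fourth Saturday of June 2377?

June 1, 2377 is a Wednesday.
The first Saturday is therefore June 4 (3 days later).
The fourth Saturday is 4 + 3×7 = June 25.

June 25, 2377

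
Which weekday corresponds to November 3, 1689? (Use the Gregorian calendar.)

Thursday

Doomsday rule: the anchor day for the 1600s is Tuesday. For year 89: 89÷12 = 7 r 5, and 5÷4 = 1, so 7+5+1 = 13.
Tuesday + 13 ≡ Monday — that's 1689's doomsday.
In November the doomsday date is Nov 7.
Nov 3 is 4 days before Nov 7; 4 mod 7 = 4, so Monday − 4 = Thursday.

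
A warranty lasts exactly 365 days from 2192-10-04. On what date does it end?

Oct has 31 days: +28 → Nov 1, 2192 (337 left).
Nov has 30 days: +30 → Dec 1, 2192 (307 left).
Dec has 31 days: +31 → Jan 1, 2193 (276 left).
Jan has 31 days: +31 → Feb 1, 2193 (245 left).
Feb has 28 days: +28 → Mar 1, 2193 (217 left).
Mar has 31 days: +31 → Apr 1, 2193 (186 left).
Apr has 30 days: +30 → May 1, 2193 (156 left).
May has 31 days: +31 → Jun 1, 2193 (125 left).
Jun has 30 days: +30 → Jul 1, 2193 (95 left).
Jul has 31 days: +31 → Aug 1, 2193 (64 left).
Aug has 31 days: +31 → Sep 1, 2193 (33 left).
Sep has 30 days: +30 → Oct 1, 2193 (3 left).
+3 → Oct 4, 2193.

October 4, 2193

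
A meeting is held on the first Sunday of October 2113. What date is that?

October 1, 2113 is a Sunday.
The first Sunday is therefore October 1 (same day).

October 1, 2113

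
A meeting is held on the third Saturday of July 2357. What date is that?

July 20, 2357

July 1, 2357 is a Monday.
The first Saturday is therefore July 6 (5 days later).
The third Saturday is 6 + 2×7 = July 20.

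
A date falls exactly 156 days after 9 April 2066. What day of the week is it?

Sunday

First find the weekday of Apr 9, 2066. Doomsday rule: the anchor day for the 2000s is Tuesday. For year 66: 66÷12 = 5 r 6, and 6÷4 = 1, so 5+6+1 = 12.
Tuesday + 12 ≡ Sunday — that's 2066's doomsday.
In April the doomsday date is Apr 4.
Apr 9 is 5 days after Apr 4; 5 mod 7 = 5, so Sunday + 5 = Friday.
156 mod 7 = 2, so 156 days after a Friday is Friday + 2 = Sunday.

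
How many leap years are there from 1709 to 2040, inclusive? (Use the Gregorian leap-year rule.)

81

Multiples of 4 in [1709,2040]: 83.
Of those, multiples of 100: 3 (not leap unless ÷400).
Multiples of 400: 1.
Leap years = 83 − 3 + 1 = 81.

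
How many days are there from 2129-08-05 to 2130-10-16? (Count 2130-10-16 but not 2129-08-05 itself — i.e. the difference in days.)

437

Aug 5, 2129 → Aug 5, 2130: 365 days.
Aug 5, 2130 → Sep 5, 2130: 31 days (August has 31).
Sep 5, 2130 → Oct 5, 2130: 30 days (September has 30).
Oct 5, 2130 → Oct 16, 2130: 11 days.
Total: 437 days.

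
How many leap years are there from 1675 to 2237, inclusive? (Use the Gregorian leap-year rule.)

Multiples of 4 in [1675,2237]: 141.
Of those, multiples of 100: 6 (not leap unless ÷400).
Multiples of 400: 1.
Leap years = 141 − 6 + 1 = 136.

136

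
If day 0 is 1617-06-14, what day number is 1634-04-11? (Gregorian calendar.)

Jun 14, 1617 → Jun 14, 1618: 365 days.
Jun 14, 1618 → Jun 14, 1619: 365 days.
Jun 14, 1619 → Jun 14, 1620: 366 days (Feb 29, 1620 is in that span).
Jun 14, 1620 → Jun 14, 1621: 365 days.
Jun 14, 1621 → Jun 14, 1622: 365 days.
Jun 14, 1622 → Jun 14, 1623: 365 days.
Jun 14, 1623 → Jun 14, 1624: 366 days (Feb 29, 1624 is in that span).
Jun 14, 1624 → Jun 14, 1625: 365 days.
Jun 14, 1625 → Jun 14, 1626: 365 days.
Jun 14, 1626 → Jun 14, 1627: 365 days.
Jun 14, 1627 → Jun 14, 1628: 366 days (Feb 29, 1628 is in that span).
Jun 14, 1628 → Jun 14, 1629: 365 days.
Jun 14, 1629 → Jun 14, 1630: 365 days.
Jun 14, 1630 → Jun 14, 1631: 365 days.
Jun 14, 1631 → Jun 14, 1632: 366 days (Feb 29, 1632 is in that span).
Jun 14, 1632 → Jun 14, 1633: 365 days.
Jun 14, 1633 → Jul 14, 1633: 30 days (June has 30).
Jul 14, 1633 → Aug 14, 1633: 31 days (July has 31).
Aug 14, 1633 → Sep 14, 1633: 31 days (August has 31).
Sep 14, 1633 → Oct 14, 1633: 30 days (September has 30).
Oct 14, 1633 → Nov 14, 1633: 31 days (October has 31).
Nov 14, 1633 → Dec 14, 1633: 30 days (November has 30).
Dec 14, 1633 → Jan 14, 1634: 31 days (December has 31).
Jan 14, 1634 → Feb 14, 1634: 31 days (January has 31).
Feb 14, 1634 → Mar 14, 1634: 28 days (February has 28).
Mar 14, 1634 → Apr 11, 1634: 28 days.
Total: 6145 days.

6145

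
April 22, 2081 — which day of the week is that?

Tuesday

January 1, 2081 is a Wednesday.
Jan 1, 2081 → Feb 1, 2081: 31 days (January has 31).
Feb 1, 2081 → Mar 1, 2081: 28 days (February has 28).
Mar 1, 2081 → Apr 1, 2081: 31 days (March has 31).
Apr 1, 2081 → Apr 22, 2081: 21 days.
Total: 111 days.
111 mod 7 = 6, so Wednesday + 6 = Tuesday.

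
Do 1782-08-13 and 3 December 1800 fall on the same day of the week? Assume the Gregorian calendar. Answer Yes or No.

No

From Aug 13, 1782 to Dec 3, 1800 is 6686 days.
6686 mod 7 = 1, so they are different weekdays.
(Aug 13, 1782 is a Tuesday; Dec 3, 1800 is a Wednesday.)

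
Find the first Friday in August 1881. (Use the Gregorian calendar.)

August 5, 1881

August 1, 1881 is a Monday.
The first Friday is therefore August 5 (4 days later).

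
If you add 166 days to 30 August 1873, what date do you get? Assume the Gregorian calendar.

February 12, 1874

Aug has 31 days: +2 → Sep 1, 1873 (164 left).
Sep has 30 days: +30 → Oct 1, 1873 (134 left).
Oct has 31 days: +31 → Nov 1, 1873 (103 left).
Nov has 30 days: +30 → Dec 1, 1873 (73 left).
Dec has 31 days: +31 → Jan 1, 1874 (42 left).
Jan has 31 days: +31 → Feb 1, 1874 (11 left).
+11 → Feb 12, 1874.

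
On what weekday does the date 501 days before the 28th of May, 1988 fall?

May 28, 1988 is a Saturday.
501 mod 7 = 4, so 501 days before a Saturday is Saturday − 4 = Tuesday.

Tuesday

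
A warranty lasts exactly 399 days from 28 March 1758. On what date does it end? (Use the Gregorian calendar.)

Mar has 31 days: +4 → Apr 1, 1758 (395 left).
Apr has 30 days: +30 → May 1, 1758 (365 left).
May has 31 days: +31 → Jun 1, 1758 (334 left).
Jun has 30 days: +30 → Jul 1, 1758 (304 left).
Jul has 31 days: +31 → Aug 1, 1758 (273 left).
Aug has 31 days: +31 → Sep 1, 1758 (242 left).
Sep has 30 days: +30 → Oct 1, 1758 (212 left).
Oct has 31 days: +31 → Nov 1, 1758 (181 left).
Nov has 30 days: +30 → Dec 1, 1758 (151 left).
Dec has 31 days: +31 → Jan 1, 1759 (120 left).
Jan has 31 days: +31 → Feb 1, 1759 (89 left).
Feb has 28 days: +28 → Mar 1, 1759 (61 left).
Mar has 31 days: +31 → Apr 1, 1759 (30 left).
Apr has 30 days: +30 → May 1, 1759 (0 left).

May 1, 1759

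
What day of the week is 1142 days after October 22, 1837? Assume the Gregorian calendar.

First find the weekday of Oct 22, 1837. Doomsday rule: the anchor day for the 1800s is Friday. For year 37: 37÷12 = 3 r 1, and 1÷4 = 0, so 3+1+0 = 4.
Friday + 4 ≡ Tuesday — that's 1837's doomsday.
In October the doomsday date is Oct 10.
Oct 22 is 12 days after Oct 10; 12 mod 7 = 5, so Tuesday + 5 = Sunday.
1142 mod 7 = 1, so 1142 days after a Sunday is Sunday + 1 = Monday.

Monday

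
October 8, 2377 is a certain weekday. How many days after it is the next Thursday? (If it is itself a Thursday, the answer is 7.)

5

Oct 8, 2377 is a Saturday.
From Saturday to the next Thursday is 5 days.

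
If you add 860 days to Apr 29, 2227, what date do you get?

+366 (one year; includes Feb 29, 2228) → Apr 29, 2228 (494 left).
+365 (one year) → Apr 29, 2229 (129 left).
Apr has 30 days: +2 → May 1, 2229 (127 left).
May has 31 days: +31 → Jun 1, 2229 (96 left).
Jun has 30 days: +30 → Jul 1, 2229 (66 left).
Jul has 31 days: +31 → Aug 1, 2229 (35 left).
Aug has 31 days: +31 → Sep 1, 2229 (4 left).
+4 → Sep 5, 2229.

September 5, 2229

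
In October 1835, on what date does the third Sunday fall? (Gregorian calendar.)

October 18, 1835

October 1, 1835 is a Thursday.
The first Sunday is therefore October 4 (3 days later).
The third Sunday is 4 + 2×7 = October 18.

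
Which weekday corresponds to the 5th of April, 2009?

Doomsday rule: the anchor day for the 2000s is Tuesday. For year 09: 9÷12 = 0 r 9, and 9÷4 = 2, so 0+9+2 = 11.
Tuesday + 11 ≡ Saturday — that's 2009's doomsday.
In April the doomsday date is Apr 4.
Apr 5 is 1 day after Apr 4; 1 mod 7 = 1, so Saturday + 1 = Sunday.

Sunday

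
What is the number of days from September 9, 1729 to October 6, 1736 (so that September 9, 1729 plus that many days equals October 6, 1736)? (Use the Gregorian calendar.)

2584

Sep 9, 1729 → Sep 9, 1730: 365 days.
Sep 9, 1730 → Sep 9, 1731: 365 days.
Sep 9, 1731 → Sep 9, 1732: 366 days (Feb 29, 1732 is in that span).
Sep 9, 1732 → Sep 9, 1733: 365 days.
Sep 9, 1733 → Sep 9, 1734: 365 days.
Sep 9, 1734 → Sep 9, 1735: 365 days.
Sep 9, 1735 → Oct 9, 1735: 30 days (September has 30).
Oct 9, 1735 → Nov 9, 1735: 31 days (October has 31).
Nov 9, 1735 → Dec 9, 1735: 30 days (November has 30).
Dec 9, 1735 → Jan 9, 1736: 31 days (December has 31).
Jan 9, 1736 → Feb 9, 1736: 31 days (January has 31).
Feb 9, 1736 → Mar 9, 1736: 29 days (February has 29).
Mar 9, 1736 → Apr 9, 1736: 31 days (March has 31).
Apr 9, 1736 → May 9, 1736: 30 days (April has 30).
May 9, 1736 → Jun 9, 1736: 31 days (May has 31).
Jun 9, 1736 → Jul 9, 1736: 30 days (June has 30).
Jul 9, 1736 → Aug 9, 1736: 31 days (July has 31).
Aug 9, 1736 → Sep 9, 1736: 31 days (August has 31).
Sep 9, 1736 → Oct 6, 1736: 27 days.
Total: 2584 days.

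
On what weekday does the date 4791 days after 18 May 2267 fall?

First find the weekday of May 18, 2267. Doomsday rule: the anchor day for the 2200s is Friday. For year 67: 67÷12 = 5 r 7, and 7÷4 = 1, so 5+7+1 = 13.
Friday + 13 ≡ Thursday — that's 2267's doomsday.
In May the doomsday date is May 9.
May 18 is 9 days after May 9; 9 mod 7 = 2, so Thursday + 2 = Saturday.
4791 mod 7 = 3, so 4791 days after a Saturday is Saturday + 3 = Tuesday.

Tuesday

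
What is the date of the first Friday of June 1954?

June 1, 1954 is a Tuesday.
The first Friday is therefore June 4 (3 days later).

June 4, 1954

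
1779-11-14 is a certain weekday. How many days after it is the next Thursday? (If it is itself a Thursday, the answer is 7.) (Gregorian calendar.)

Nov 14, 1779 is a Sunday.
From Sunday to the next Thursday is 4 days.

4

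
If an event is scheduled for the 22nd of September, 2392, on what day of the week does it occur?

Doomsday rule: the anchor day for the 2300s is Wednesday. For year 92: 92÷12 = 7 r 8, and 8÷4 = 2, so 7+8+2 = 17.
Wednesday + 17 ≡ Saturday — that's 2392's doomsday.
In September the doomsday date is Sep 5.
Sep 22 is 17 days after Sep 5; 17 mod 7 = 3, so Saturday + 3 = Tuesday.

Tuesday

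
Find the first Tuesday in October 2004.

October 1, 2004 is a Friday.
The first Tuesday is therefore October 5 (4 days later).

October 5, 2004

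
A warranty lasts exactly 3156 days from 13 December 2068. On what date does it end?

August 4, 2077

+365 (one year) → Dec 13, 2069 (2791 left).
+365 (one year) → Dec 13, 2070 (2426 left).
+365 (one year) → Dec 13, 2071 (2061 left).
+366 (one year; includes Feb 29, 2072) → Dec 13, 2072 (1695 left).
+365 (one year) → Dec 13, 2073 (1330 left).
+365 (one year) → Dec 13, 2074 (965 left).
+365 (one year) → Dec 13, 2075 (600 left).
+366 (one year; includes Feb 29, 2076) → Dec 13, 2076 (234 left).
Dec has 31 days: +19 → Jan 1, 2077 (215 left).
Jan has 31 days: +31 → Feb 1, 2077 (184 left).
Feb has 28 days: +28 → Mar 1, 2077 (156 left).
Mar has 31 days: +31 → Apr 1, 2077 (125 left).
Apr has 30 days: +30 → May 1, 2077 (95 left).
May has 31 days: +31 → Jun 1, 2077 (64 left).
Jun has 30 days: +30 → Jul 1, 2077 (34 left).
Jul has 31 days: +31 → Aug 1, 2077 (3 left).
+3 → Aug 4, 2077.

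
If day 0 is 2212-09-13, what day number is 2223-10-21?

4055

Sep 13, 2212 → Sep 13, 2213: 365 days.
Sep 13, 2213 → Sep 13, 2214: 365 days.
Sep 13, 2214 → Sep 13, 2215: 365 days.
Sep 13, 2215 → Sep 13, 2216: 366 days (Feb 29, 2216 is in that span).
Sep 13, 2216 → Sep 13, 2217: 365 days.
Sep 13, 2217 → Sep 13, 2218: 365 days.
Sep 13, 2218 → Sep 13, 2219: 365 days.
Sep 13, 2219 → Sep 13, 2220: 366 days (Feb 29, 2220 is in that span).
Sep 13, 2220 → Sep 13, 2221: 365 days.
Sep 13, 2221 → Sep 13, 2222: 365 days.
Sep 13, 2222 → Sep 13, 2223: 365 days.
Sep 13, 2223 → Oct 13, 2223: 30 days (September has 30).
Oct 13, 2223 → Oct 21, 2223: 8 days.
Total: 4055 days.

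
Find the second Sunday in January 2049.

January 10, 2049

January 1, 2049 is a Friday.
The first Sunday is therefore January 3 (2 days later).
The second Sunday is 3 + 1×7 = January 10.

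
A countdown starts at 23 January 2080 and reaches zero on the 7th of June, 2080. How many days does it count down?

136

Jan 23, 2080 → Feb 23, 2080: 31 days (January has 31).
Feb 23, 2080 → Mar 23, 2080: 29 days (February has 29).
Mar 23, 2080 → Apr 23, 2080: 31 days (March has 31).
Apr 23, 2080 → May 23, 2080: 30 days (April has 30).
May 23, 2080 → Jun 7, 2080: 15 days.
Total: 136 days.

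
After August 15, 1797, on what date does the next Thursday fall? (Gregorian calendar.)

August 17, 1797

Aug 15, 1797 is a Tuesday.
From Tuesday to the next Thursday is 2 days.
Aug 15, 1797 + 2 = Aug 17, 1797.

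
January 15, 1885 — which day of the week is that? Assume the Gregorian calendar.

Thursday

January 1, 1885 is a Thursday.
Jan 1, 1885 → Jan 15, 1885: 14 days.
Total: 14 days.
14 mod 7 = 0, so Thursday + 0 = Thursday.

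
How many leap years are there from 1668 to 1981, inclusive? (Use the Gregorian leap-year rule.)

Multiples of 4 in [1668,1981]: 79.
Of those, multiples of 100: 3 (not leap unless ÷400).
Multiples of 400: 0.
Leap years = 79 − 3 + 0 = 76.

76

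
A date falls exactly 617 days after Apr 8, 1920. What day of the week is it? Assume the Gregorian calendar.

First find the weekday of Apr 8, 1920. Doomsday rule: the anchor day for the 1900s is Wednesday. For year 20: 20÷12 = 1 r 8, and 8÷4 = 2, so 1+8+2 = 11.
Wednesday + 11 ≡ Sunday — that's 1920's doomsday.
In April the doomsday date is Apr 4.
Apr 8 is 4 days after Apr 4; 4 mod 7 = 4, so Sunday + 4 = Thursday.
617 mod 7 = 1, so 617 days after a Thursday is Thursday + 1 = Friday.

Friday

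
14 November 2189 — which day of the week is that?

Saturday

Doomsday rule: the anchor day for the 2100s is Sunday. For year 89: 89÷12 = 7 r 5, and 5÷4 = 1, so 7+5+1 = 13.
Sunday + 13 ≡ Saturday — that's 2189's doomsday.
In November the doomsday date is Nov 7.
Nov 14 is 7 days after Nov 7; 7 mod 7 = 0, so Saturday + 0 = Saturday.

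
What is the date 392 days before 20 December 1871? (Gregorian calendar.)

November 23, 1870

−20 → Nov 30, 1871 (end of Nov, 30 days; 372 left).
−30 → Oct 31, 1871 (end of Oct, 31 days; 342 left).
−31 → Sep 30, 1871 (end of Sep, 30 days; 311 left).
−30 → Aug 31, 1871 (end of Aug, 31 days; 281 left).
−31 → Jul 31, 1871 (end of Jul, 31 days; 250 left).
−31 → Jun 30, 1871 (end of Jun, 30 days; 219 left).
−30 → May 31, 1871 (end of May, 31 days; 189 left).
−31 → Apr 30, 1871 (end of Apr, 30 days; 158 left).
−30 → Mar 31, 1871 (end of Mar, 31 days; 128 left).
−31 → Feb 28, 1871 (end of Feb, 28 days; 97 left).
−28 → Jan 31, 1871 (end of Jan, 31 days; 69 left).
−31 → Dec 31, 1870 (end of Dec, 31 days; 38 left).
−31 → Nov 30, 1870 (end of Nov, 30 days; 7 left).
−7 → Nov 23, 1870.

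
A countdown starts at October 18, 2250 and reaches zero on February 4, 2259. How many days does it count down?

3031

Oct 18, 2250 → Oct 18, 2251: 365 days.
Oct 18, 2251 → Oct 18, 2252: 366 days (Feb 29, 2252 is in that span).
Oct 18, 2252 → Oct 18, 2253: 365 days.
Oct 18, 2253 → Oct 18, 2254: 365 days.
Oct 18, 2254 → Oct 18, 2255: 365 days.
Oct 18, 2255 → Oct 18, 2256: 366 days (Feb 29, 2256 is in that span).
Oct 18, 2256 → Oct 18, 2257: 365 days.
Oct 18, 2257 → Oct 18, 2258: 365 days.
Oct 18, 2258 → Nov 18, 2258: 31 days (October has 31).
Nov 18, 2258 → Dec 18, 2258: 30 days (November has 30).
Dec 18, 2258 → Jan 18, 2259: 31 days (December has 31).
Jan 18, 2259 → Feb 4, 2259: 17 days.
Total: 3031 days.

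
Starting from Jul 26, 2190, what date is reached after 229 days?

Jul has 31 days: +6 → Aug 1, 2190 (223 left).
Aug has 31 days: +31 → Sep 1, 2190 (192 left).
Sep has 30 days: +30 → Oct 1, 2190 (162 left).
Oct has 31 days: +31 → Nov 1, 2190 (131 left).
Nov has 30 days: +30 → Dec 1, 2190 (101 left).
Dec has 31 days: +31 → Jan 1, 2191 (70 left).
Jan has 31 days: +31 → Feb 1, 2191 (39 left).
Feb has 28 days: +28 → Mar 1, 2191 (11 left).
+11 → Mar 12, 2191.

March 12, 2191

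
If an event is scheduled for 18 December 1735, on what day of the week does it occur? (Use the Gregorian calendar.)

Doomsday rule: the anchor day for the 1700s is Sunday. For year 35: 35÷12 = 2 r 11, and 11÷4 = 2, so 2+11+2 = 15.
Sunday + 15 ≡ Monday — that's 1735's doomsday.
In December the doomsday date is Dec 12.
Dec 18 is 6 days after Dec 12; 6 mod 7 = 6, so Monday + 6 = Sunday.

Sunday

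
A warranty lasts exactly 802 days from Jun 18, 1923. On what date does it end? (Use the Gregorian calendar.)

+366 (one year; includes Feb 29, 1924) → Jun 18, 1924 (436 left).
+365 (one year) → Jun 18, 1925 (71 left).
Jun has 30 days: +13 → Jul 1, 1925 (58 left).
Jul has 31 days: +31 → Aug 1, 1925 (27 left).
+27 → Aug 28, 1925.

August 28, 1925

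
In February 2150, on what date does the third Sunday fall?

February 15, 2150

February 1, 2150 is a Sunday.
The first Sunday is therefore February 1 (same day).
The third Sunday is 1 + 2×7 = February 15.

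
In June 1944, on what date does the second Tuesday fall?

June 13, 1944

June 1, 1944 is a Thursday.
The first Tuesday is therefore June 6 (5 days later).
The second Tuesday is 6 + 1×7 = June 13.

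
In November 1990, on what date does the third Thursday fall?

November 15, 1990

November 1, 1990 is a Thursday.
The first Thursday is therefore November 1 (same day).
The third Thursday is 1 + 2×7 = November 15.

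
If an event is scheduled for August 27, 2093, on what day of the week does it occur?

Thursday

Doomsday rule: the anchor day for the 2000s is Tuesday. For year 93: 93÷12 = 7 r 9, and 9÷4 = 2, so 7+9+2 = 18.
Tuesday + 18 ≡ Saturday — that's 2093's doomsday.
In August the doomsday date is Aug 8.
Aug 27 is 19 days after Aug 8; 19 mod 7 = 5, so Saturday + 5 = Thursday.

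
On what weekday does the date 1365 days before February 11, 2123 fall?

Thursday

First find the weekday of Feb 11, 2123. Doomsday rule: the anchor day for the 2100s is Sunday. For year 23: 23÷12 = 1 r 11, and 11÷4 = 2, so 1+11+2 = 14.
Sunday + 14 ≡ Sunday — that's 2123's doomsday.
In February the doomsday date is Feb 28 (2123 is not a leap year).
Feb 11 is 17 days before Feb 28; 17 mod 7 = 3, so Sunday − 3 = Thursday.
1365 mod 7 = 0, so 1365 days before a Thursday is Thursday − 0 = Thursday.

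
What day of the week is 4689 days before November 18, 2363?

Tuesday

First find the weekday of Nov 18, 2363. Doomsday rule: the anchor day for the 2300s is Wednesday. For year 63: 63÷12 = 5 r 3, and 3÷4 = 0, so 5+3+0 = 8.
Wednesday + 8 ≡ Thursday — that's 2363's doomsday.
In November the doomsday date is Nov 7.
Nov 18 is 11 days after Nov 7; 11 mod 7 = 4, so Thursday + 4 = Monday.
4689 mod 7 = 6, so 4689 days before a Monday is Monday − 6 = Tuesday.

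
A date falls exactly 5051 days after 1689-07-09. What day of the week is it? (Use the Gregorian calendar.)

First find the weekday of Jul 9, 1689. Doomsday rule: the anchor day for the 1600s is Tuesday. For year 89: 89÷12 = 7 r 5, and 5÷4 = 1, so 7+5+1 = 13.
Tuesday + 13 ≡ Monday — that's 1689's doomsday.
In July the doomsday date is Jul 11.
Jul 9 is 2 days before Jul 11; 2 mod 7 = 2, so Monday − 2 = Saturday.
5051 mod 7 = 4, so 5051 days after a Saturday is Saturday + 4 = Wednesday.

Wednesday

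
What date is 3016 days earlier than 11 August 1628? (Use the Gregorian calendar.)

May 9, 1620

−366 (one year; includes Feb 29, 1628) → Aug 11, 1627 (2650 left).
−365 (one year) → Aug 11, 1626 (2285 left).
−365 (one year) → Aug 11, 1625 (1920 left).
−365 (one year) → Aug 11, 1624 (1555 left).
−366 (one year; includes Feb 29, 1624) → Aug 11, 1623 (1189 left).
−365 (one year) → Aug 11, 1622 (824 left).
−365 (one year) → Aug 11, 1621 (459 left).
−365 (one year) → Aug 11, 1620 (94 left).
−11 → Jul 31, 1620 (end of Jul, 31 days; 83 left).
−31 → Jun 30, 1620 (end of Jun, 30 days; 52 left).
−30 → May 31, 1620 (end of May, 31 days; 22 left).
−22 → May 9, 1620.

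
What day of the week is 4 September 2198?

Doomsday rule: the anchor day for the 2100s is Sunday. For year 98: 98÷12 = 8 r 2, and 2÷4 = 0, so 8+2+0 = 10.
Sunday + 10 ≡ Wednesday — that's 2198's doomsday.
In September the doomsday date is Sep 5.
Sep 4 is 1 day before Sep 5; 1 mod 7 = 1, so Wednesday − 1 = Tuesday.

Tuesday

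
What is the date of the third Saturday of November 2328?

November 17, 2328

November 1, 2328 is a Thursday.
The first Saturday is therefore November 3 (2 days later).
The third Saturday is 3 + 2×7 = November 17.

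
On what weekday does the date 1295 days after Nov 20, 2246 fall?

First find the weekday of Nov 20, 2246. Doomsday rule: the anchor day for the 2200s is Friday. For year 46: 46÷12 = 3 r 10, and 10÷4 = 2, so 3+10+2 = 15.
Friday + 15 ≡ Saturday — that's 2246's doomsday.
In November the doomsday date is Nov 7.
Nov 20 is 13 days after Nov 7; 13 mod 7 = 6, so Saturday + 6 = Friday.
1295 mod 7 = 0, so 1295 days after a Friday is Friday + 0 = Friday.

Friday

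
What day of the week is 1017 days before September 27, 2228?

Sep 27, 2228 is a Saturday.
1017 mod 7 = 2, so 1017 days before a Saturday is Saturday − 2 = Thursday.

Thursday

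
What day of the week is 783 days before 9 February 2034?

Feb 9, 2034 is a Thursday.
783 mod 7 = 6, so 783 days before a Thursday is Thursday − 6 = Friday.

Friday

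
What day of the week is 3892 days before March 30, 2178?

Mar 30, 2178 is a Monday.
3892 mod 7 = 0, so 3892 days before a Monday is Monday − 0 = Monday.

Monday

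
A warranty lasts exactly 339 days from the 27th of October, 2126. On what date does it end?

Oct has 31 days: +5 → Nov 1, 2126 (334 left).
Nov has 30 days: +30 → Dec 1, 2126 (304 left).
Dec has 31 days: +31 → Jan 1, 2127 (273 left).
Jan has 31 days: +31 → Feb 1, 2127 (242 left).
Feb has 28 days: +28 → Mar 1, 2127 (214 left).
Mar has 31 days: +31 → Apr 1, 2127 (183 left).
Apr has 30 days: +30 → May 1, 2127 (153 left).
May has 31 days: +31 → Jun 1, 2127 (122 left).
Jun has 30 days: +30 → Jul 1, 2127 (92 left).
Jul has 31 days: +31 → Aug 1, 2127 (61 left).
Aug has 31 days: +31 → Sep 1, 2127 (30 left).
Sep has 30 days: +30 → Oct 1, 2127 (0 left).

October 1, 2127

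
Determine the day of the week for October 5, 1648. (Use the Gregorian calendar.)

Doomsday rule: the anchor day for the 1600s is Tuesday. For year 48: 48÷12 = 4 r 0, and 0÷4 = 0, so 4+0+0 = 4.
Tuesday + 4 ≡ Saturday — that's 1648's doomsday.
In October the doomsday date is Oct 10.
Oct 5 is 5 days before Oct 10; 5 mod 7 = 5, so Saturday − 5 = Monday.

Monday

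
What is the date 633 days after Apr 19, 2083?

+366 (one year; includes Feb 29, 2084) → Apr 19, 2084 (267 left).
Apr has 30 days: +12 → May 1, 2084 (255 left).
May has 31 days: +31 → Jun 1, 2084 (224 left).
Jun has 30 days: +30 → Jul 1, 2084 (194 left).
Jul has 31 days: +31 → Aug 1, 2084 (163 left).
Aug has 31 days: +31 → Sep 1, 2084 (132 left).
Sep has 30 days: +30 → Oct 1, 2084 (102 left).
Oct has 31 days: +31 → Nov 1, 2084 (71 left).
Nov has 30 days: +30 → Dec 1, 2084 (41 left).
Dec has 31 days: +31 → Jan 1, 2085 (10 left).
+10 → Jan 11, 2085.

January 11, 2085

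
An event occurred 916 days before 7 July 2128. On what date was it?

January 3, 2126

−366 (one year; includes Feb 29, 2128) → Jul 7, 2127 (550 left).
−365 (one year) → Jul 7, 2126 (185 left).
−7 → Jun 30, 2126 (end of Jun, 30 days; 178 left).
−30 → May 31, 2126 (end of May, 31 days; 148 left).
−31 → Apr 30, 2126 (end of Apr, 30 days; 117 left).
−30 → Mar 31, 2126 (end of Mar, 31 days; 87 left).
−31 → Feb 28, 2126 (end of Feb, 28 days; 56 left).
−28 → Jan 31, 2126 (end of Jan, 31 days; 28 left).
−28 → Jan 3, 2126.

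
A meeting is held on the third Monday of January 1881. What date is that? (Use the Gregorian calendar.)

January 17, 1881

January 1, 1881 is a Saturday.
The first Monday is therefore January 3 (2 days later).
The third Monday is 3 + 2×7 = January 17.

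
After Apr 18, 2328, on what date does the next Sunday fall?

Apr 18, 2328 is a Wednesday.
From Wednesday to the next Sunday is 4 days.
Apr 18, 2328 + 4 = Apr 22, 2328.

April 22, 2328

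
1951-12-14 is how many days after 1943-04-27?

Apr 27, 1943 → Apr 27, 1944: 366 days (Feb 29, 1944 is in that span).
Apr 27, 1944 → Apr 27, 1945: 365 days.
Apr 27, 1945 → Apr 27, 1946: 365 days.
Apr 27, 1946 → Apr 27, 1947: 365 days.
Apr 27, 1947 → Apr 27, 1948: 366 days (Feb 29, 1948 is in that span).
Apr 27, 1948 → Apr 27, 1949: 365 days.
Apr 27, 1949 → Apr 27, 1950: 365 days.
Apr 27, 1950 → Apr 27, 1951: 365 days.
Apr 27, 1951 → May 27, 1951: 30 days (April has 30).
May 27, 1951 → Jun 27, 1951: 31 days (May has 31).
Jun 27, 1951 → Jul 27, 1951: 30 days (June has 30).
Jul 27, 1951 → Aug 27, 1951: 31 days (July has 31).
Aug 27, 1951 → Sep 27, 1951: 31 days (August has 31).
Sep 27, 1951 → Oct 27, 1951: 30 days (September has 30).
Oct 27, 1951 → Nov 27, 1951: 31 days (October has 31).
Nov 27, 1951 → Dec 14, 1951: 17 days.
Total: 3153 days.

3153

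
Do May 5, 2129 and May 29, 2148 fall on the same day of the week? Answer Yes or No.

From May 5, 2129 to May 29, 2148 is 6964 days.
6964 mod 7 = 6, so they are different weekdays.
(May 5, 2129 is a Thursday; May 29, 2148 is a Wednesday.)

No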